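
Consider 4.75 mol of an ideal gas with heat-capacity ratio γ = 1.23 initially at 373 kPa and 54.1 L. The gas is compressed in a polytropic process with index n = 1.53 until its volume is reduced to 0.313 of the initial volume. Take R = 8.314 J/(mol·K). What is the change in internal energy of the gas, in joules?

74600 J

T₁ = P₁V₁/(nR) = 373×54.1/(4.75×8.314) = 511 K.
Polytropic n=1.53: T₂ = T₁(V₁/V₂)^(n−1) = 511×(3.19)^0.53 = 946 K; P₂ = P₁(V₁/V₂)^n = 2210 kPa.
For an ideal gas ΔU = nCvΔT with Cv = R/(γ−1) = 36.1 J/(mol·K).
ΔU = 4.75×36.1×(946−511) = 74600 J.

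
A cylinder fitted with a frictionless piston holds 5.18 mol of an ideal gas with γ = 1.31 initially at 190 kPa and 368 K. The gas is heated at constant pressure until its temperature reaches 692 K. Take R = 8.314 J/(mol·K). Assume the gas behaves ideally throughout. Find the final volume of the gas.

V₁ = nRT₁/P₁ = 5.18×8.314×368/190 = 83.4 L.
Isobaric: P stays 190 kPa; V/T = const ⇒ T₂ = 692 K, V₂ = 157 L.

157 L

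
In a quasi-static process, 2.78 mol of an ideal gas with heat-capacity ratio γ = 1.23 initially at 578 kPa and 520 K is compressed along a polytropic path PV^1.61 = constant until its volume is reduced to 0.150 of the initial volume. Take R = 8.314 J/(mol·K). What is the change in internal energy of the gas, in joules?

114000 J

V₁ = nRT₁/P₁ = 2.78×8.314×520/578 = 20.8 L.
Polytropic n=1.61: T₂ = T₁(V₁/V₂)^(n−1) = 520×(6.67)^0.61 = 1650 K; P₂ = P₁(V₁/V₂)^n = 12300 kPa.
For an ideal gas ΔU = nCvΔT with Cv = R/(γ−1) = 36.1 J/(mol·K).
ΔU = 2.78×36.1×(1650−520) = 114000 J.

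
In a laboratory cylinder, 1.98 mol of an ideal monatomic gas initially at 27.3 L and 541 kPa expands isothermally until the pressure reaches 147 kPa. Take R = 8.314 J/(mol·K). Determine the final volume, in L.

T₁ = P₁V₁/(nR) = 541×27.3/(1.98×8.314) = 897 K.
Isothermal: T stays 897 K; PV = const ⇒ V₂ = 100 L, P₂ = 147 kPa.

100 L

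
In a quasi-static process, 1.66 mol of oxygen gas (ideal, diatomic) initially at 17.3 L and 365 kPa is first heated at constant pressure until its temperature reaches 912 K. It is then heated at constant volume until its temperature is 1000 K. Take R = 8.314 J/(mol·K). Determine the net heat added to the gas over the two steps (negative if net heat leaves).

25000 J

T₁ = P₁V₁/(nR) = 365×17.3/(1.66×8.314) = 458 K.
Step 1 — Isobaric: P stays 365 kPa; V/T = const ⇒ T₂ = 912 K, V₂ = 34.5 L.
W = PΔV = 365×(34.5−17.3) kPa·L = 6270 J.
ΔU = nCvΔT = 1.66×20.8×(912−458) = 15700 J.
Q = ΔU + W = nCpΔT = 22000 J.
State after step 1: P = 365 kPa, V = 34.5 L, T = 912 K.
Step 2 — Isochoric: V stays 34.5 L; P/T = const ⇒ T₂ = 1000 K, P₂ = 400 kPa.
W = 0 (no volume change).
ΔU = nCvΔT = 1.66×20.8×(1000−912) = 3040 J.
Q = ΔU = 3040 J.
Net over both steps: W = 6270 J, Q = 25000 J, ΔU = 18700 J.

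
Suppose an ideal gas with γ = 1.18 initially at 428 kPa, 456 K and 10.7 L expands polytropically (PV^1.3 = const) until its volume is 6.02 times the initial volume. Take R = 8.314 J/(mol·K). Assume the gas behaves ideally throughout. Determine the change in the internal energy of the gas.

-10600 J

n = P₁V₁/(RT₁) = 428×10.7/(8.314×456) = 1.21 mol.
Polytropic n=1.3: T₂ = T₁(V₁/V₂)^(n−1) = 456×(0.166)^0.30 = 266 K; P₂ = P₁(V₁/V₂)^n = 41.5 kPa.
For an ideal gas ΔU = nCvΔT with Cv = R/(γ−1) = 46.2 J/(mol·K).
ΔU = 1.21×46.2×(266−456) = -10600 J.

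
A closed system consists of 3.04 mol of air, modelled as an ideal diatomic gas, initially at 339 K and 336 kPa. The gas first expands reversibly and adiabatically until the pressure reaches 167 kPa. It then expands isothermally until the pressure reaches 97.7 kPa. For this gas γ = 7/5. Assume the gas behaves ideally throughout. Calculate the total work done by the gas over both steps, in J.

V₁ = nRT₁/P₁ = 3.04×8.314×339/336 = 25.5 L.
Step 1 — Adiabatic: T₂/T₁ = (P₂/P₁)^((γ−1)/γ) ⇒ T₂ = 339×(0.497)^0.286 = 278 K; V₂ = 42.0 L.
ΔU = nCvΔT = 3.04×20.8×(278−339) = -3880 J.
Q = 0 for an adiabatic process, so W = −ΔU = 3880 J.
State after step 1: P = 167 kPa, V = 42.0 L, T = 278 K.
Step 2 — Isothermal: T stays 278 K; PV = const ⇒ V₂ = 71.8 L, P₂ = 97.7 kPa.
ΔU = 0 (ideal gas, T constant).
W = nRT ln(V₂/V₁) = 3.04×8.314×278×ln(1.71) = 3760 J.
Q = ΔU + W = 3760 J.
Net over both steps: W = 7640 J, Q = 3760 J, ΔU = -3880 J.

7640 J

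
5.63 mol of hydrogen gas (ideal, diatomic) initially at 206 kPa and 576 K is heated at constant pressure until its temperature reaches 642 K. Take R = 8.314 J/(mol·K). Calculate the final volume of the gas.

146 L

V₁ = nRT₁/P₁ = 5.63×8.314×576/206 = 131 L.
Isobaric: P stays 206 kPa; V/T = const ⇒ T₂ = 642 K, V₂ = 146 L.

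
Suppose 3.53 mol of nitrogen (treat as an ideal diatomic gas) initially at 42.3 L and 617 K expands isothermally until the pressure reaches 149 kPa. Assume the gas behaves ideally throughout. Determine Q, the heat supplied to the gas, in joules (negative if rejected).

19100 J

P₁ = nRT₁/V₁ = 3.53×8.314×617/42.3 = 428 kPa.
Isothermal: T stays 617 K; PV = const ⇒ V₂ = 122 L, P₂ = 149 kPa.
ΔU = 0 (ideal gas, T constant).
W = nRT ln(V₂/V₁) = 3.53×8.314×617×ln(2.87) = 19100 J.
Q = ΔU + W = 19100 J.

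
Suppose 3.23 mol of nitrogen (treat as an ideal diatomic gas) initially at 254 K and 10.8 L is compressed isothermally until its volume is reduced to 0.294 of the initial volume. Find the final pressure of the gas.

P₁ = nRT₁/V₁ = 3.23×8.314×254/10.8 = 632 kPa.
Isothermal: T stays 254 K; PV = const ⇒ V₂ = 3.18 L, P₂ = 2150 kPa.

2150 kPa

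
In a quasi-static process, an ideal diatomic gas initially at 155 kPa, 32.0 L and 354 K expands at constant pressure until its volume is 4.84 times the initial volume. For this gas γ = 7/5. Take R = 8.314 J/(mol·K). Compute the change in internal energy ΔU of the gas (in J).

n = P₁V₁/(RT₁) = 155×32.0/(8.314×354) = 1.69 mol.
Isobaric: P stays 155 kPa; V/T = const ⇒ T₂ = 1710 K, V₂ = 155 L.
For an ideal gas ΔU = nCvΔT with Cv = (5/2)R = 20.8 J/(mol·K).
ΔU = 1.69×20.8×(1710−354) = 47600 J.

47600 J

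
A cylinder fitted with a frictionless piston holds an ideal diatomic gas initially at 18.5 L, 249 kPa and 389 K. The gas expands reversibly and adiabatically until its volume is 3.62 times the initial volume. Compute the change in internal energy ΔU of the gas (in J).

-4630 J

n = P₁V₁/(RT₁) = 249×18.5/(8.314×389) = 1.42 mol.
Adiabatic: TV^(γ−1) = const ⇒ T₂ = 389×(0.276)^0.400 = 233 K; PV^γ = const ⇒ P₂ = 41.1 kPa.
For an ideal gas ΔU = nCvΔT with Cv = (5/2)R = 20.8 J/(mol·K).
ΔU = 1.42×20.8×(233−389) = -4630 J.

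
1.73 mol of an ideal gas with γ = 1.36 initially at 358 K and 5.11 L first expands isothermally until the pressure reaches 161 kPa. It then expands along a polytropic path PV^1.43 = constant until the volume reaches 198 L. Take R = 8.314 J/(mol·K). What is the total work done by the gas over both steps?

P₁ = nRT₁/V₁ = 1.73×8.314×358/5.11 = 1010 kPa.
Step 1 — Isothermal: T stays 358 K; PV = const ⇒ V₂ = 32.0 L, P₂ = 161 kPa.
ΔU = 0 (ideal gas, T constant).
W = nRT ln(V₂/V₁) = 1.73×8.314×358×ln(6.26) = 9440 J.
Q = ΔU + W = 9440 J.
State after step 1: P = 161 kPa, V = 32.0 L, T = 358 K.
Step 2 — Polytropic n=1.43: T₂ = T₁(V₁/V₂)^(n−1) = 358×(0.162)^0.43 = 163 K; P₂ = P₁(V₁/V₂)^n = 11.9 kPa.
W = (P₁V₁−P₂V₂)/(n−1) = (161×32.0−11.9×198)/0.43 = 6510 J.
ΔU = nCvΔT = 1.73×23.1×(163−358) = -7770 J.
Q = ΔU + W = -1270 J.
Net over both steps: W = 16000 J, Q = 8180 J, ΔU = -7770 J.

16000 J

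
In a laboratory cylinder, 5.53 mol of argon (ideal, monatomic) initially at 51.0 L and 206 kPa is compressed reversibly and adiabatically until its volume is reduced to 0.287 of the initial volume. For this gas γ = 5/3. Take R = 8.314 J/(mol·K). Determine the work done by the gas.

-20500 J

T₁ = P₁V₁/(nR) = 206×51.0/(5.53×8.314) = 229 K.
Adiabatic: TV^(γ−1) = const ⇒ T₂ = 229×(3.48)^0.667 = 525 K; PV^γ = const ⇒ P₂ = 1650 kPa.
ΔU = nCvΔT = 5.53×12.5×(525−229) = 20500 J.
Q = 0 for an adiabatic process, so W = −ΔU = -20500 J.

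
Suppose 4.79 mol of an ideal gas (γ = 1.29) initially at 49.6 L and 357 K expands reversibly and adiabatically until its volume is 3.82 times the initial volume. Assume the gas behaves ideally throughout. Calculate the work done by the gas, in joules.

15800 J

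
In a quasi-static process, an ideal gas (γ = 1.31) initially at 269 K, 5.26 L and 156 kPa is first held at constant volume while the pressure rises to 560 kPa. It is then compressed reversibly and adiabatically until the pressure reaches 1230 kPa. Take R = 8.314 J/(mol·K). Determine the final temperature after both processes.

1160 K

n = P₁V₁/(RT₁) = 156×5.26/(8.314×269) = 0.367 mol.
Step 1 — Isochoric: V stays 5.26 L; P/T = const ⇒ T₂ = 966 K, P₂ = 560 kPa.
W = 0 (no volume change).
ΔU = nCvΔT = 0.367×26.8×(966−269) = 6850 J.
Q = ΔU = 6850 J.
State after step 1: P = 560 kPa, V = 5.26 L, T = 966 K.
Step 2 — Adiabatic: T₂/T₁ = (P₂/P₁)^((γ−1)/γ) ⇒ T₂ = 966×(2.20)^0.237 = 1160 K; V₂ = 2.88 L.
ΔU = nCvΔT = 0.367×26.8×(1160−966) = 1940 J.
Q = 0 for an adiabatic process, so W = −ΔU = -1940 J.
Net over both steps: W = -1940 J, Q = 6850 J, ΔU = 8800 J.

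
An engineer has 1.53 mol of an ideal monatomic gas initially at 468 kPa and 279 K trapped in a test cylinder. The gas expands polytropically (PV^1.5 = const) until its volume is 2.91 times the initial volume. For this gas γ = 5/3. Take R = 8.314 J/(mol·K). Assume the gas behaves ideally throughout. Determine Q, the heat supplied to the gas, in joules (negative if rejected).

734 J

V₁ = nRT₁/P₁ = 1.53×8.314×279/468 = 7.58 L.
Polytropic n=1.5: T₂ = T₁(V₁/V₂)^(n−1) = 279×(0.344)^0.50 = 164 K; P₂ = P₁(V₁/V₂)^n = 94.3 kPa.
W = (P₁V₁−P₂V₂)/(n−1) = (468×7.58−94.3×22.1)/0.50 = 2940 J.
ΔU = nCvΔT = 1.53×12.5×(164−279) = -2200 J.
Q = ΔU + W = 734 J.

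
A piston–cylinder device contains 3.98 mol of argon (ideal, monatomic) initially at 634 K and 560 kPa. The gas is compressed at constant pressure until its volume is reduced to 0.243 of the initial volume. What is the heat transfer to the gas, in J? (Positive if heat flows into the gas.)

-39700 J

V₁ = nRT₁/P₁ = 3.98×8.314×634/560 = 37.5 L.
Isobaric: P stays 560 kPa; V/T = const ⇒ T₂ = 154 K, V₂ = 9.10 L.
W = PΔV = 560×(9.10−37.5) kPa·L = -15900 J.
ΔU = nCvΔT = 3.98×12.5×(154−634) = -23800 J.
Q = ΔU + W = nCpΔT = -39700 J.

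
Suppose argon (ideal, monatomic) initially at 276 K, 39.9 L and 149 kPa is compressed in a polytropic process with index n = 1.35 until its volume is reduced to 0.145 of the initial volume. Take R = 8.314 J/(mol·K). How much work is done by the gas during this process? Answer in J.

n = P₁V₁/(RT₁) = 149×39.9/(8.314×276) = 2.59 mol.
Polytropic n=1.35: T₂ = T₁(V₁/V₂)^(n−1) = 276×(6.90)^0.35 = 543 K; P₂ = P₁(V₁/V₂)^n = 2020 kPa.
W = (P₁V₁−P₂V₂)/(n−1) = (149×39.9−2020×5.79)/0.35 = -16400 J.

-16400 J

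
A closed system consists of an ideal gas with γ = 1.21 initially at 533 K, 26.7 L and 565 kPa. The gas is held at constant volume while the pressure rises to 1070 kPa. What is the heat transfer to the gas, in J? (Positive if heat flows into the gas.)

n = P₁V₁/(RT₁) = 565×26.7/(8.314×533) = 3.40 mol.
Isochoric: V stays 26.7 L; P/T = const ⇒ T₂ = 1010 K, P₂ = 1070 kPa.
W = 0 (no volume change).
ΔU = nCvΔT = 3.40×39.6×(1010−533) = 64200 J.
Q = ΔU = 64200 J.

64200 J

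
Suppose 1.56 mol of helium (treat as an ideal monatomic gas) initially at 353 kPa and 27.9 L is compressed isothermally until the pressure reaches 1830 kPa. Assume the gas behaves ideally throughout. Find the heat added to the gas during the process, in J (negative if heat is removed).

T₁ = P₁V₁/(nR) = 353×27.9/(1.56×8.314) = 759 K.
Isothermal: T stays 759 K; PV = const ⇒ V₂ = 5.38 L, P₂ = 1830 kPa.
ΔU = 0 (ideal gas, T constant).
W = nRT ln(V₂/V₁) = 1.56×8.314×759×ln(0.193) = -16200 J.
Q = ΔU + W = -16200 J.

-16200 J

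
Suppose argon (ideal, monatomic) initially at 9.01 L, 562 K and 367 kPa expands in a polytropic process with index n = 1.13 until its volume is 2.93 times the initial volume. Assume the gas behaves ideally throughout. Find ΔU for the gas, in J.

-647 J

n = P₁V₁/(RT₁) = 367×9.01/(8.314×562) = 0.708 mol.
Polytropic n=1.13: T₂ = T₁(V₁/V₂)^(n−1) = 562×(0.341)^0.13 = 489 K; P₂ = P₁(V₁/V₂)^n = 109 kPa.
For an ideal gas ΔU = nCvΔT with Cv = (3/2)R = 12.5 J/(mol·K).
ΔU = 0.708×12.5×(489−562) = -647 J.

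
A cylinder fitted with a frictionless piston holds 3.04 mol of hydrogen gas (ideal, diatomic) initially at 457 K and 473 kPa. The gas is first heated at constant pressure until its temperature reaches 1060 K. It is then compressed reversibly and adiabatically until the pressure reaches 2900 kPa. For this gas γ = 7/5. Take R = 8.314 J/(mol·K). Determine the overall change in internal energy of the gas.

V₁ = nRT₁/P₁ = 3.04×8.314×457/473 = 24.4 L.
Step 1 — Isobaric: P stays 473 kPa; V/T = const ⇒ T₂ = 1060 K, V₂ = 56.6 L.
W = PΔV = 473×(56.6−24.4) kPa·L = 15200 J.
ΔU = nCvΔT = 3.04×20.8×(1060−457) = 38100 J.
Q = ΔU + W = nCpΔT = 53300 J.
State after step 1: P = 473 kPa, V = 56.6 L, T = 1060 K.
Step 2 — Adiabatic: T₂/T₁ = (P₂/P₁)^((γ−1)/γ) ⇒ T₂ = 1060×(6.13)^0.286 = 1780 K; V₂ = 15.5 L.
ΔU = nCvΔT = 3.04×20.8×(1780−1060) = 45500 J.
Q = 0 for an adiabatic process, so W = −ΔU = -45500 J.
Net over both steps: W = -30200 J, Q = 53300 J, ΔU = 83600 J.

83600 J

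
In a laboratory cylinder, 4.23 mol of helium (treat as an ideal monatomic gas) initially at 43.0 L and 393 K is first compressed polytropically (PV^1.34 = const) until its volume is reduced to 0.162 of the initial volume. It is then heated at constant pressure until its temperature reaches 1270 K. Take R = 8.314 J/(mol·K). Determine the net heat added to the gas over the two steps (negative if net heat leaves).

P₁ = nRT₁/V₁ = 4.23×8.314×393/43.0 = 321 kPa.
Step 1 — Polytropic n=1.34: T₂ = T₁(V₁/V₂)^(n−1) = 393×(6.17)^0.34 = 730 K; P₂ = P₁(V₁/V₂)^n = 3680 kPa.
W = (P₁V₁−P₂V₂)/(n−1) = (321×43.0−3680×6.97)/0.34 = -34800 J.
ΔU = nCvΔT = 4.23×12.5×(730−393) = 17800 J.
Q = ΔU + W = -17100 J.
State after step 1: P = 3680 kPa, V = 6.97 L, T = 730 K.
Step 2 — Isobaric: P stays 3680 kPa; V/T = const ⇒ T₂ = 1270 K, V₂ = 12.1 L.
W = PΔV = 3680×(12.1−6.97) kPa·L = 19000 J.
ΔU = nCvΔT = 4.23×12.5×(1270−730) = 28500 J.
Q = ΔU + W = nCpΔT = 47500 J.
Net over both steps: W = -15800 J, Q = 30400 J, ΔU = 46300 J.

30400 J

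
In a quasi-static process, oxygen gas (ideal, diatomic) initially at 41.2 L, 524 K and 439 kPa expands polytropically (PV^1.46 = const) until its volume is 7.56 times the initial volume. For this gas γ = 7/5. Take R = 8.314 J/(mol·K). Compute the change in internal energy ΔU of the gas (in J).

-27400 J

n = P₁V₁/(RT₁) = 439×41.2/(8.314×524) = 4.15 mol.
Polytropic n=1.46: T₂ = T₁(V₁/V₂)^(n−1) = 524×(0.132)^0.46 = 207 K; P₂ = P₁(V₁/V₂)^n = 22.9 kPa.
For an ideal gas ΔU = nCvΔT with Cv = (5/2)R = 20.8 J/(mol·K).
ΔU = 4.15×20.8×(207−524) = -27400 J.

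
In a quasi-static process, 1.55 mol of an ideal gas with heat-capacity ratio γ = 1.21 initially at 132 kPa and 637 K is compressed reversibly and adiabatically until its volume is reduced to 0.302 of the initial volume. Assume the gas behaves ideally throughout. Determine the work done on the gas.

V₁ = nRT₁/P₁ = 1.55×8.314×637/132 = 62.2 L.
Adiabatic: TV^(γ−1) = const ⇒ T₂ = 637×(3.31)^0.210 = 819 K; PV^γ = const ⇒ P₂ = 562 kPa.
ΔU = nCvΔT = 1.55×39.6×(819−637) = 11200 J.
Q = 0 for an adiabatic process, so W = −ΔU = -11200 J.
Work done on the gas = −W_by = 11200 J.

11200 J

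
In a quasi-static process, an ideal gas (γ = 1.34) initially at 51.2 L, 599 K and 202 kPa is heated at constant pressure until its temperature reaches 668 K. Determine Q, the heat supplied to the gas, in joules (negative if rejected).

n = P₁V₁/(RT₁) = 202×51.2/(8.314×599) = 2.08 mol.
Isobaric: P stays 202 kPa; V/T = const ⇒ T₂ = 668 K, V₂ = 57.1 L.
W = PΔV = 202×(57.1−51.2) kPa·L = 1190 J.
ΔU = nCvΔT = 2.08×24.5×(668−599) = 3500 J.
Q = ΔU + W = nCpΔT = 4700 J.

4700 J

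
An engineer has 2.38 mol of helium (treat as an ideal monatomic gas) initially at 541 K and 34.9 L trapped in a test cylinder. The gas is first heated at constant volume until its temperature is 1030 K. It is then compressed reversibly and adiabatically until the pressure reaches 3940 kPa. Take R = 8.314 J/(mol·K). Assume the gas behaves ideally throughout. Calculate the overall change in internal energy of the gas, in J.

49600 J

P₁ = nRT₁/V₁ = 2.38×8.314×541/34.9 = 307 kPa.
Step 1 — Isochoric: V stays 34.9 L; P/T = const ⇒ T₂ = 1030 K, P₂ = 584 kPa.
W = 0 (no volume change).
ΔU = nCvΔT = 2.38×12.5×(1030−541) = 14500 J.
Q = ΔU = 14500 J.
State after step 1: P = 584 kPa, V = 34.9 L, T = 1030 K.
Step 2 — Adiabatic: T₂/T₁ = (P₂/P₁)^((γ−1)/γ) ⇒ T₂ = 1030×(6.75)^0.400 = 2210 K; V₂ = 11.1 L.
ΔU = nCvΔT = 2.38×12.5×(2210−1030) = 35000 J.
Q = 0 for an adiabatic process, so W = −ΔU = -35000 J.
Net over both steps: W = -35000 J, Q = 14500 J, ΔU = 49600 J.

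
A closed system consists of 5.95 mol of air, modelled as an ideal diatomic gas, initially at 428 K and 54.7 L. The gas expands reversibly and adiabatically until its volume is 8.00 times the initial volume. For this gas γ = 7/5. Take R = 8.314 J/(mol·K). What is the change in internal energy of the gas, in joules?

-29900 J

P₁ = nRT₁/V₁ = 5.95×8.314×428/54.7 = 387 kPa.
Adiabatic: TV^(γ−1) = const ⇒ T₂ = 428×(0.125)^0.400 = 186 K; PV^γ = const ⇒ P₂ = 21.1 kPa.
For an ideal gas ΔU = nCvΔT with Cv = (5/2)R = 20.8 J/(mol·K).
ΔU = 5.95×20.8×(186−428) = -29900 J.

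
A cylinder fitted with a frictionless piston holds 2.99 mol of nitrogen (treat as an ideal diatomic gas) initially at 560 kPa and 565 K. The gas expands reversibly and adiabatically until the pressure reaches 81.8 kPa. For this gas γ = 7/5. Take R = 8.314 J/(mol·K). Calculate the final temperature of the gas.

326 K

V₁ = nRT₁/P₁ = 2.99×8.314×565/560 = 25.1 L.
Adiabatic: T₂/T₁ = (P₂/P₁)^((γ−1)/γ) ⇒ T₂ = 565×(0.146)^0.286 = 326 K; V₂ = 99.1 L.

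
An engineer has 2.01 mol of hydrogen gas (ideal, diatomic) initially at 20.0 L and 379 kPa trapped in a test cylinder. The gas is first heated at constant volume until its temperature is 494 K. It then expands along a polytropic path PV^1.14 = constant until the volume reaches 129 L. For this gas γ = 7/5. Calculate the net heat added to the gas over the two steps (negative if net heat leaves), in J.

T₁ = P₁V₁/(nR) = 379×20.0/(2.01×8.314) = 454 K.
Step 1 — Isochoric: V stays 20.0 L; P/T = const ⇒ T₂ = 494 K, P₂ = 413 kPa.
W = 0 (no volume change).
ΔU = nCvΔT = 2.01×20.8×(494−454) = 1690 J.
Q = ΔU = 1690 J.
State after step 1: P = 413 kPa, V = 20.0 L, T = 494 K.
Step 2 — Polytropic n=1.14: T₂ = T₁(V₁/V₂)^(n−1) = 494×(0.155)^0.14 = 381 K; P₂ = P₁(V₁/V₂)^n = 49.3 kPa.
W = (P₁V₁−P₂V₂)/(n−1) = (413×20.0−49.3×129)/0.14 = 13500 J.
ΔU = nCvΔT = 2.01×20.8×(381−494) = -4740 J.
Q = ΔU + W = 8800 J.
Net over both steps: W = 13500 J, Q = 10500 J, ΔU = -3050 J.

10500 J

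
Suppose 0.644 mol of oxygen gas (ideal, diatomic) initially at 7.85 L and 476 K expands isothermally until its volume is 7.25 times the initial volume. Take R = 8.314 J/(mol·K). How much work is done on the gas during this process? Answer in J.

P₁ = nRT₁/V₁ = 0.644×8.314×476/7.85 = 325 kPa.
Isothermal: T stays 476 K; PV = const ⇒ V₂ = 56.9 L, P₂ = 44.8 kPa.
W = nRT ln(V₂/V₁) = 0.644×8.314×476×ln(7.25) = 5050 J.
Work done on the gas = −W_by = -5050 J.

-5050 J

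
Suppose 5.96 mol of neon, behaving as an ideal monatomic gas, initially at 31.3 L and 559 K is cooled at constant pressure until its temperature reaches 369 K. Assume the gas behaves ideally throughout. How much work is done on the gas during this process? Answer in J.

P₁ = nRT₁/V₁ = 5.96×8.314×559/31.3 = 885 kPa.
Isobaric: P stays 885 kPa; V/T = const ⇒ T₂ = 369 K, V₂ = 20.7 L.
W = PΔV = 885×(20.7−31.3) kPa·L = -9410 J.
Work done on the gas = −W_by = 9410 J.

9410 J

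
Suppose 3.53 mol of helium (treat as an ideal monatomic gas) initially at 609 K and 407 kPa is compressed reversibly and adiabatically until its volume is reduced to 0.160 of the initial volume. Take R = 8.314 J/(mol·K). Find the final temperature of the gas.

2070 K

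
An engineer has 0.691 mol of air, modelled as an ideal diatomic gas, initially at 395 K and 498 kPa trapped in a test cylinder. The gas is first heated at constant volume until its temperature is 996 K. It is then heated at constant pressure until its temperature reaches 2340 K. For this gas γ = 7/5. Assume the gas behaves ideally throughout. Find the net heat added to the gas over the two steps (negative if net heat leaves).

35700 J

V₁ = nRT₁/P₁ = 0.691×8.314×395/498 = 4.56 L.
Step 1 — Isochoric: V stays 4.56 L; P/T = const ⇒ T₂ = 996 K, P₂ = 1260 kPa.
W = 0 (no volume change).
ΔU = nCvΔT = 0.691×20.8×(996−395) = 8630 J.
Q = ΔU = 8630 J.
State after step 1: P = 1260 kPa, V = 4.56 L, T = 996 K.
Step 2 — Isobaric: P stays 1260 kPa; V/T = const ⇒ T₂ = 2340 K, V₂ = 10.7 L.
W = PΔV = 1260×(10.7−4.56) kPa·L = 7720 J.
ΔU = nCvΔT = 0.691×20.8×(2340−996) = 19300 J.
Q = ΔU + W = nCpΔT = 27000 J.
Net over both steps: W = 7720 J, Q = 35700 J, ΔU = 27900 J.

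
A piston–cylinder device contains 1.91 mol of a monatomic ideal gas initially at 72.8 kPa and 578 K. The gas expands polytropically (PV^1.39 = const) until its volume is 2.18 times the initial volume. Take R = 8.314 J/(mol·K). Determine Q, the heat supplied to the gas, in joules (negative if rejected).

V₁ = nRT₁/P₁ = 1.91×8.314×578/72.8 = 126 L.
Polytropic n=1.39: T₂ = T₁(V₁/V₂)^(n−1) = 578×(0.459)^0.39 = 427 K; P₂ = P₁(V₁/V₂)^n = 24.6 kPa.
W = (P₁V₁−P₂V₂)/(n−1) = (72.8×126−24.6×275)/0.39 = 6170 J.
ΔU = nCvΔT = 1.91×12.5×(427−578) = -3610 J.
Q = ΔU + W = 2560 J.

2560 J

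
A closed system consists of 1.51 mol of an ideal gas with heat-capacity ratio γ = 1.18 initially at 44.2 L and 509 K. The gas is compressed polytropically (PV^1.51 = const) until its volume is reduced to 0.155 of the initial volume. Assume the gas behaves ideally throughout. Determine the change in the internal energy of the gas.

P₁ = nRT₁/V₁ = 1.51×8.314×509/44.2 = 145 kPa.
Polytropic n=1.51: T₂ = T₁(V₁/V₂)^(n−1) = 509×(6.45)^0.51 = 1320 K; P₂ = P₁(V₁/V₂)^n = 2410 kPa.
For an ideal gas ΔU = nCvΔT with Cv = R/(γ−1) = 46.2 J/(mol·K).
ΔU = 1.51×46.2×(1320−509) = 56400 J.

56400 J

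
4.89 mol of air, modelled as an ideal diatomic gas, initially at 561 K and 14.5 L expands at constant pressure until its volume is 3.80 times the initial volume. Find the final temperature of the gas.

2130 K

P₁ = nRT₁/V₁ = 4.89×8.314×561/14.5 = 1570 kPa.
Isobaric: P stays 1570 kPa; V/T = const ⇒ T₂ = 2130 K, V₂ = 55.1 L.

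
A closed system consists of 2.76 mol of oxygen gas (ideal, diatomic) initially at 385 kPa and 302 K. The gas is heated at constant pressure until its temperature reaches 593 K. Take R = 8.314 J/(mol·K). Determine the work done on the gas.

-6680 J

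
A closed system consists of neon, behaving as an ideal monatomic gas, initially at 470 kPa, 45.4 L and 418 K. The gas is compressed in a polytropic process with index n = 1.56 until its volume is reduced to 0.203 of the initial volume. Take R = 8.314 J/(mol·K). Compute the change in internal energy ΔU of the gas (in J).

46200 J

n = P₁V₁/(RT₁) = 470×45.4/(8.314×418) = 6.14 mol.
Polytropic n=1.56: T₂ = T₁(V₁/V₂)^(n−1) = 418×(4.93)^0.56 = 1020 K; P₂ = P₁(V₁/V₂)^n = 5650 kPa.
For an ideal gas ΔU = nCvΔT with Cv = (3/2)R = 12.5 J/(mol·K).
ΔU = 6.14×12.5×(1020−418) = 46200 J.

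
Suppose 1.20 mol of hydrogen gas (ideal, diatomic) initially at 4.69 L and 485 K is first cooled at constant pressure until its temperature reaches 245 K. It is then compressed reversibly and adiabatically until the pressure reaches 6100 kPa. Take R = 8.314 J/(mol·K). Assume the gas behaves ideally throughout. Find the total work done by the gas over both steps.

P₁ = nRT₁/V₁ = 1.20×8.314×485/4.69 = 1030 kPa.
Step 1 — Isobaric: P stays 1030 kPa; V/T = const ⇒ T₂ = 245 K, V₂ = 2.37 L.
W = PΔV = 1030×(2.37−4.69) kPa·L = -2390 J.
ΔU = nCvΔT = 1.20×20.8×(245−485) = -5990 J.
Q = ΔU + W = nCpΔT = -8380 J.
State after step 1: P = 1030 kPa, V = 2.37 L, T = 245 K.
Step 2 — Adiabatic: T₂/T₁ = (P₂/P₁)^((γ−1)/γ) ⇒ T₂ = 245×(5.91)^0.286 = 407 K; V₂ = 0.666 L.
ΔU = nCvΔT = 1.20×20.8×(407−245) = 4040 J.
Q = 0 for an adiabatic process, so W = −ΔU = -4040 J.
Net over both steps: W = -6440 J, Q = -8380 J, ΔU = -1940 J.

-6440 J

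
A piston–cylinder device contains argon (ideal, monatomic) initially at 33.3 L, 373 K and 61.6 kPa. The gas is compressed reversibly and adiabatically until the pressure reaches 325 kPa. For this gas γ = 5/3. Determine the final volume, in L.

12.3 L

Adiabatic: T₂/T₁ = (P₂/P₁)^((γ−1)/γ) ⇒ T₂ = 373×(5.28)^0.400 = 725 K; V₂ = 12.3 L.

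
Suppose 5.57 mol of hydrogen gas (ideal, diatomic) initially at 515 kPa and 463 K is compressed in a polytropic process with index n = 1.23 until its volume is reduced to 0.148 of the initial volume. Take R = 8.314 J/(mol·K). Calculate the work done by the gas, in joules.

V₁ = nRT₁/P₁ = 5.57×8.314×463/515 = 41.6 L.
Polytropic n=1.23: T₂ = T₁(V₁/V₂)^(n−1) = 463×(6.76)^0.23 = 718 K; P₂ = P₁(V₁/V₂)^n = 5400 kPa.
W = (P₁V₁−P₂V₂)/(n−1) = (515×41.6−5400×6.16)/0.23 = -51400 J.

-51400 J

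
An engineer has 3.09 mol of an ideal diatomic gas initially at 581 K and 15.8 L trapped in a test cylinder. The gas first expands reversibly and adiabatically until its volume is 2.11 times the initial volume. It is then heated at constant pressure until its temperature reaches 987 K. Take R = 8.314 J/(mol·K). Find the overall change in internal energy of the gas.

P₁ = nRT₁/V₁ = 3.09×8.314×581/15.8 = 945 kPa.
Step 1 — Adiabatic: TV^(γ−1) = const ⇒ T₂ = 581×(0.474)^0.400 = 431 K; PV^γ = const ⇒ P₂ = 332 kPa.
ΔU = nCvΔT = 3.09×20.8×(431−581) = -9630 J.
Q = 0 for an adiabatic process, so W = −ΔU = 9630 J.
State after step 1: P = 332 kPa, V = 33.3 L, T = 431 K.
Step 2 — Isobaric: P stays 332 kPa; V/T = const ⇒ T₂ = 987 K, V₂ = 76.3 L.
W = PΔV = 332×(76.3−33.3) kPa·L = 14300 J.
ΔU = nCvΔT = 3.09×20.8×(987−431) = 35700 J.
Q = ΔU + W = nCpΔT = 50000 J.
Net over both steps: W = 23900 J, Q = 50000 J, ΔU = 26100 J.

26100 J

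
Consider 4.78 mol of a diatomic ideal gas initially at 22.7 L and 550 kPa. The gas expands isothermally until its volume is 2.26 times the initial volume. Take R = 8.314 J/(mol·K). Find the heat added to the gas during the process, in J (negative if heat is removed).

T₁ = P₁V₁/(nR) = 550×22.7/(4.78×8.314) = 314 K.
Isothermal: T stays 314 K; PV = const ⇒ V₂ = 51.3 L, P₂ = 243 kPa.
ΔU = 0 (ideal gas, T constant).
W = nRT ln(V₂/V₁) = 4.78×8.314×314×ln(2.26) = 10200 J.
Q = ΔU + W = 10200 J.

10200 J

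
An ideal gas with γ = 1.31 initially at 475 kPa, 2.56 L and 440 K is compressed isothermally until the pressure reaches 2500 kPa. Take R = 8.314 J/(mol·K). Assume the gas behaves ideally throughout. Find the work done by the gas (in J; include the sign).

n = P₁V₁/(RT₁) = 475×2.56/(8.314×440) = 0.332 mol.
Isothermal: T stays 440 K; PV = const ⇒ V₂ = 0.486 L, P₂ = 2500 kPa.
W = nRT ln(V₂/V₁) = 0.332×8.314×440×ln(0.190) = -2020 J.

-2020 J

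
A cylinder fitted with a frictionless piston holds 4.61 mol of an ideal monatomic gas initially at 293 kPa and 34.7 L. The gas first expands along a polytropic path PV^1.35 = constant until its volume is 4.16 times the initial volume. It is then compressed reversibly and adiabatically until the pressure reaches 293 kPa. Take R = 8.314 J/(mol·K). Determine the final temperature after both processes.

T₁ = P₁V₁/(nR) = 293×34.7/(4.61×8.314) = 265 K.
Step 1 — Polytropic n=1.35: T₂ = T₁(V₁/V₂)^(n−1) = 265×(0.240)^0.35 = 161 K; P₂ = P₁(V₁/V₂)^n = 42.8 kPa.
W = (P₁V₁−P₂V₂)/(n−1) = (293×34.7−42.8×144)/0.35 = 11400 J.
ΔU = nCvΔT = 4.61×12.5×(161−265) = -5990 J.
Q = ΔU + W = 5420 J.
State after step 1: P = 42.8 kPa, V = 144 L, T = 161 K.
Step 2 — Adiabatic: T₂/T₁ = (P₂/P₁)^((γ−1)/γ) ⇒ T₂ = 161×(6.85)^0.400 = 348 K; V₂ = 45.5 L.
ΔU = nCvΔT = 4.61×12.5×(348−161) = 10700 J.
Q = 0 for an adiabatic process, so W = −ΔU = -10700 J.
Net over both steps: W = 676 J, Q = 5420 J, ΔU = 4740 J.

348 K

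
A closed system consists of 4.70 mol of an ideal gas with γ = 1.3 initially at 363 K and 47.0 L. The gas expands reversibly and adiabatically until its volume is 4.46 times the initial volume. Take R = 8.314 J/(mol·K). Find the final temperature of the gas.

232 K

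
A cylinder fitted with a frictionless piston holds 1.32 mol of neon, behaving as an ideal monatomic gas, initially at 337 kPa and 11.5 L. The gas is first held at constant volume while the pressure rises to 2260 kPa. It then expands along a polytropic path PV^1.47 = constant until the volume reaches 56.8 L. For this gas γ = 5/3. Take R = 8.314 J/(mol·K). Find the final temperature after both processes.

1120 K

T₁ = P₁V₁/(nR) = 337×11.5/(1.32×8.314) = 353 K.
Step 1 — Isochoric: V stays 11.5 L; P/T = const ⇒ T₂ = 2370 K, P₂ = 2260 kPa.
W = 0 (no volume change).
ΔU = nCvΔT = 1.32×12.5×(2370−353) = 33200 J.
Q = ΔU = 33200 J.
State after step 1: P = 2260 kPa, V = 11.5 L, T = 2370 K.
Step 2 — Polytropic n=1.47: T₂ = T₁(V₁/V₂)^(n−1) = 2370×(0.202)^0.47 = 1120 K; P₂ = P₁(V₁/V₂)^n = 216 kPa.
W = (P₁V₁−P₂V₂)/(n−1) = (2260×11.5−216×56.8)/0.47 = 29200 J.
ΔU = nCvΔT = 1.32×12.5×(1120−2370) = -20600 J.
Q = ΔU + W = 8610 J.
Net over both steps: W = 29200 J, Q = 41800 J, ΔU = 12600 J.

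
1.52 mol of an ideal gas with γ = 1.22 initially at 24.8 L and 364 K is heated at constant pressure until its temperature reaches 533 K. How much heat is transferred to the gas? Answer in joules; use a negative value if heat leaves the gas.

11800 J

P₁ = nRT₁/V₁ = 1.52×8.314×364/24.8 = 185 kPa.
Isobaric: P stays 185 kPa; V/T = const ⇒ T₂ = 533 K, V₂ = 36.3 L.
W = PΔV = 185×(36.3−24.8) kPa·L = 2140 J.
ΔU = nCvΔT = 1.52×37.8×(533−364) = 9710 J.
Q = ΔU + W = nCpΔT = 11800 J.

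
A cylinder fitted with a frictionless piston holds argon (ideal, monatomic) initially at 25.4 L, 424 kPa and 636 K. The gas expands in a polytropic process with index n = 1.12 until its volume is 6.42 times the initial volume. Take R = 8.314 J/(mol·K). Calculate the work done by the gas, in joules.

n = P₁V₁/(RT₁) = 424×25.4/(8.314×636) = 2.04 mol.
Polytropic n=1.12: T₂ = T₁(V₁/V₂)^(n−1) = 636×(0.156)^0.12 = 509 K; P₂ = P₁(V₁/V₂)^n = 52.8 kPa.
W = (P₁V₁−P₂V₂)/(n−1) = (424×25.4−52.8×163)/0.12 = 17900 J.

17900 J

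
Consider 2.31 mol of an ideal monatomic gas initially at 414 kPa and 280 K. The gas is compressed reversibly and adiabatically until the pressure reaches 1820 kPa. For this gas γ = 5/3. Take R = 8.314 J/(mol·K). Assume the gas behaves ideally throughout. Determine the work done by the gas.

-6520 J

V₁ = nRT₁/P₁ = 2.31×8.314×280/414 = 13.0 L.
Adiabatic: T₂/T₁ = (P₂/P₁)^((γ−1)/γ) ⇒ T₂ = 280×(4.40)^0.400 = 506 K; V₂ = 5.34 L.
ΔU = nCvΔT = 2.31×12.5×(506−280) = 6520 J.
Q = 0 for an adiabatic process, so W = −ΔU = -6520 J.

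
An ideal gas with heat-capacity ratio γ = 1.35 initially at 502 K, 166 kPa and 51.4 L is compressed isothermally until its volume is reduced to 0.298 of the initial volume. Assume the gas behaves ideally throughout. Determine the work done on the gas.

10300 J

n = P₁V₁/(RT₁) = 166×51.4/(8.314×502) = 2.04 mol.
Isothermal: T stays 502 K; PV = const ⇒ V₂ = 15.3 L, P₂ = 557 kPa.
W = nRT ln(V₂/V₁) = 2.04×8.314×502×ln(0.298) = -10300 J.
Work done on the gas = −W_by = 10300 J.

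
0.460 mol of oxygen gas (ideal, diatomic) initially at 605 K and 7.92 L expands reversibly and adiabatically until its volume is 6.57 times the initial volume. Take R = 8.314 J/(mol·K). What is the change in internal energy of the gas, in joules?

P₁ = nRT₁/V₁ = 0.460×8.314×605/7.92 = 292 kPa.
Adiabatic: TV^(γ−1) = const ⇒ T₂ = 605×(0.152)^0.400 = 285 K; PV^γ = const ⇒ P₂ = 20.9 kPa.
For an ideal gas ΔU = nCvΔT with Cv = (5/2)R = 20.8 J/(mol·K).
ΔU = 0.460×20.8×(285−605) = -3060 J.

-3060 J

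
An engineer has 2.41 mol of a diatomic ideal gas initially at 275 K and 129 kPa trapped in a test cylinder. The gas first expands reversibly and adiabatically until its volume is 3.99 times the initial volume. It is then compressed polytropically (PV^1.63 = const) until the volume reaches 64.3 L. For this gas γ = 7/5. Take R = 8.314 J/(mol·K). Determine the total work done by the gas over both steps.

1590 J

V₁ = nRT₁/P₁ = 2.41×8.314×275/129 = 42.7 L.
Step 1 — Adiabatic: TV^(γ−1) = const ⇒ T₂ = 275×(0.251)^0.400 = 158 K; PV^γ = const ⇒ P₂ = 18.6 kPa.
ΔU = nCvΔT = 2.41×20.8×(158−275) = -5860 J.
Q = 0 for an adiabatic process, so W = −ΔU = 5860 J.
State after step 1: P = 18.6 kPa, V = 170 L, T = 158 K.
Step 2 — Polytropic n=1.63: T₂ = T₁(V₁/V₂)^(n−1) = 158×(2.65)^0.63 = 292 K; P₂ = P₁(V₁/V₂)^n = 91.0 kPa.
W = (P₁V₁−P₂V₂)/(n−1) = (18.6×170−91.0×64.3)/0.63 = -4260 J.
ΔU = nCvΔT = 2.41×20.8×(292−158) = 6720 J.
Q = ΔU + W = 2450 J.
Net over both steps: W = 1590 J, Q = 2450 J, ΔU = 860 J.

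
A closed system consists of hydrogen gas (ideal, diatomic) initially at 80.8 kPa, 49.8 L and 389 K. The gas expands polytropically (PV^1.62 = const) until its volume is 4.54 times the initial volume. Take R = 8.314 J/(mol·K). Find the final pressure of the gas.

6.97 kPa

Polytropic n=1.62: T₂ = T₁(V₁/V₂)^(n−1) = 389×(0.220)^0.62 = 152 K; P₂ = P₁(V₁/V₂)^n = 6.97 kPa.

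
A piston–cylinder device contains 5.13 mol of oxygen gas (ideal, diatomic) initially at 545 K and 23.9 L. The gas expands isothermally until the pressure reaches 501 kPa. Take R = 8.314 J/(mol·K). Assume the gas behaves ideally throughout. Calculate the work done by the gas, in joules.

15400 J

P₁ = nRT₁/V₁ = 5.13×8.314×545/23.9 = 973 kPa.
Isothermal: T stays 545 K; PV = const ⇒ V₂ = 46.4 L, P₂ = 501 kPa.
W = nRT ln(V₂/V₁) = 5.13×8.314×545×ln(1.94) = 15400 J.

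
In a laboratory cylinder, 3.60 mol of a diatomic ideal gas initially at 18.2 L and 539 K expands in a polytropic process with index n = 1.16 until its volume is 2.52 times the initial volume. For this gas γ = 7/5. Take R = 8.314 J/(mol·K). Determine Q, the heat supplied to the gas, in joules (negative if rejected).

8320 J

P₁ = nRT₁/V₁ = 3.60×8.314×539/18.2 = 886 kPa.
Polytropic n=1.16: T₂ = T₁(V₁/V₂)^(n−1) = 539×(0.397)^0.16 = 465 K; P₂ = P₁(V₁/V₂)^n = 303 kPa.
W = (P₁V₁−P₂V₂)/(n−1) = (886×18.2−303×45.9)/0.16 = 13900 J.
ΔU = nCvΔT = 3.60×20.8×(465−539) = -5540 J.
Q = ΔU + W = 8320 J.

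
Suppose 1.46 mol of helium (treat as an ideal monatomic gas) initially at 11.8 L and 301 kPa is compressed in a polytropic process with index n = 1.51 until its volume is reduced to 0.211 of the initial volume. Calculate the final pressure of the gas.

3150 kPa

T₁ = P₁V₁/(nR) = 301×11.8/(1.46×8.314) = 293 K.
Polytropic n=1.51: T₂ = T₁(V₁/V₂)^(n−1) = 293×(4.74)^0.51 = 647 K; P₂ = P₁(V₁/V₂)^n = 3150 kPa.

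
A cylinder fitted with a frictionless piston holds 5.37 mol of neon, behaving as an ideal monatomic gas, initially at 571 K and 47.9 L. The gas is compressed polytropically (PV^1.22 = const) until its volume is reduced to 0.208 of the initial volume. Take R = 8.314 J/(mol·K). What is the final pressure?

3610 kPa

P₁ = nRT₁/V₁ = 5.37×8.314×571/47.9 = 532 kPa.
Polytropic n=1.22: T₂ = T₁(V₁/V₂)^(n−1) = 571×(4.81)^0.22 = 807 K; P₂ = P₁(V₁/V₂)^n = 3610 kPa.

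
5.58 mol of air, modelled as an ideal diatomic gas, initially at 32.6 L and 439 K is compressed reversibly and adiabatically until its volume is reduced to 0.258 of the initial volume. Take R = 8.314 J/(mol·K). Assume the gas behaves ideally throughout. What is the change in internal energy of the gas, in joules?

P₁ = nRT₁/V₁ = 5.58×8.314×439/32.6 = 625 kPa.
Adiabatic: TV^(γ−1) = const ⇒ T₂ = 439×(3.88)^0.400 = 755 K; PV^γ = const ⇒ P₂ = 4160 kPa.
For an ideal gas ΔU = nCvΔT with Cv = (5/2)R = 20.8 J/(mol·K).
ΔU = 5.58×20.8×(755−439) = 36600 J.

36600 J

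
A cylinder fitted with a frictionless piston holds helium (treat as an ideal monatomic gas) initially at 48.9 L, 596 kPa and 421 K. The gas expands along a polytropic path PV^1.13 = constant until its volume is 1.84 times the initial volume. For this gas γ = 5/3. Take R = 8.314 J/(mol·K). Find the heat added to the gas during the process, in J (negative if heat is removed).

13800 J

n = P₁V₁/(RT₁) = 596×48.9/(8.314×421) = 8.33 mol.
Polytropic n=1.13: T₂ = T₁(V₁/V₂)^(n−1) = 421×(0.543)^0.13 = 389 K; P₂ = P₁(V₁/V₂)^n = 299 kPa.
W = (P₁V₁−P₂V₂)/(n−1) = (596×48.9−299×90.0)/0.13 = 17100 J.
ΔU = nCvΔT = 8.33×12.5×(389−421) = -3330 J.
Q = ΔU + W = 13800 J.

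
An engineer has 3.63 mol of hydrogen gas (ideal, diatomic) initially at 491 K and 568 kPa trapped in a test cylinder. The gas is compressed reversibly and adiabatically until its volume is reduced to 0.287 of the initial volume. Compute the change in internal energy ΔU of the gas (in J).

V₁ = nRT₁/P₁ = 3.63×8.314×491/568 = 26.1 L.
Adiabatic: TV^(γ−1) = const ⇒ T₂ = 491×(3.48)^0.400 = 809 K; PV^γ = const ⇒ P₂ = 3260 kPa.
For an ideal gas ΔU = nCvΔT with Cv = (5/2)R = 20.8 J/(mol·K).
ΔU = 3.63×20.8×(809−491) = 24000 J.

24000 J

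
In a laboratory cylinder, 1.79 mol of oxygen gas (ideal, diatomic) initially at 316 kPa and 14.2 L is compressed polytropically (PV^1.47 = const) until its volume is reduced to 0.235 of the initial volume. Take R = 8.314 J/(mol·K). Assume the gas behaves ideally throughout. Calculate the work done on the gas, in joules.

9310 J

T₁ = P₁V₁/(nR) = 316×14.2/(1.79×8.314) = 302 K.
Polytropic n=1.47: T₂ = T₁(V₁/V₂)^(n−1) = 302×(4.26)^0.47 = 596 K; P₂ = P₁(V₁/V₂)^n = 2660 kPa.
W = (P₁V₁−P₂V₂)/(n−1) = (316×14.2−2660×3.34)/0.47 = -9310 J.
Work done on the gas = −W_by = 9310 J.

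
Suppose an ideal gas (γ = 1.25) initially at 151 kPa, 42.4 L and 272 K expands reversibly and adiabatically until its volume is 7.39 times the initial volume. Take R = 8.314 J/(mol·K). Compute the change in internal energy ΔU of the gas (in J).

-10100 J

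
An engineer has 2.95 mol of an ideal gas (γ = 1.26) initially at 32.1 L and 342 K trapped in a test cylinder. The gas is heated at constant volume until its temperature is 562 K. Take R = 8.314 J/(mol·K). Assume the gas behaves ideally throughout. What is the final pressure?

P₁ = nRT₁/V₁ = 2.95×8.314×342/32.1 = 261 kPa.
Isochoric: V stays 32.1 L; P/T = const ⇒ T₂ = 562 K, P₂ = 429 kPa.

429 kPa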